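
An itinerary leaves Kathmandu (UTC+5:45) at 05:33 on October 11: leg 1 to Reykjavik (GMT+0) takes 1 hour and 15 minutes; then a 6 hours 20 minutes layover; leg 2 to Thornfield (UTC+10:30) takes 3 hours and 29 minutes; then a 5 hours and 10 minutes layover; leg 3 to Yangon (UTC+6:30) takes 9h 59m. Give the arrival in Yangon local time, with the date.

08:31 on October 12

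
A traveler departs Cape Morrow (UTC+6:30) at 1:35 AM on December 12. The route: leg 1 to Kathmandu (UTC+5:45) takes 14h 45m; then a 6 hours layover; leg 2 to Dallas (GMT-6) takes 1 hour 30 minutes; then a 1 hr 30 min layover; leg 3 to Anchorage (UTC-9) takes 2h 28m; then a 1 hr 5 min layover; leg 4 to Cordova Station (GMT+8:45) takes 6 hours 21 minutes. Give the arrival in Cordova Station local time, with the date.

1:29 PM on December 13

Convert departure to UTC: 1:35 AM − 6:30 = 7:05 PM UTC on Dec 11.
Add 14 hours 45 minutes leg 1 → 9:50 AM UTC (Dec 12).
Add 6 hours layover in Kathmandu → 3:50 PM UTC.
Add 1 hour and 30 minutes leg 2 → 5:20 PM UTC.
Add 1 hour 30 minutes layover in Dallas → 6:50 PM UTC.
Add 2 hours 28 minutes leg 3 → 9:18 PM UTC.
Add 1 hour and 5 minutes layover in Anchorage → 10:23 PM UTC.
Add 6 hours 21 minutes leg 4 → 4:44 AM UTC (Dec 13).
Cordova Station is UTC+8:45, so local arrival = 4:44 AM + 8:45 = 1:29 PM on Dec 13.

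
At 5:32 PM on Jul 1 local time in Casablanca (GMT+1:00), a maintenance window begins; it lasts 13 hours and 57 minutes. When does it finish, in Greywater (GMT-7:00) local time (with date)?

11:29 PM on July 1

Greywater is 8:00 behind Casablanca.
After 13 hours and 57 minutes it is 7:29 AM (Jul 2) in Casablanca.
Shift by the zone difference: 7:29 AM − 8:00 = 11:29 PM on Jul 1 in Greywater.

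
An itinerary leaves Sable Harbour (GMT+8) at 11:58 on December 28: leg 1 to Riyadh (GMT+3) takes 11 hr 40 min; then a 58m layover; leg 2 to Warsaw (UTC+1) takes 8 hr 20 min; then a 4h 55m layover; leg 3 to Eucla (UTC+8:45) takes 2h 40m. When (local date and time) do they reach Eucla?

17:16 on Dec 29

Convert departure to UTC: 11:58 − 8:00 = 03:58 UTC on Dec 28.
Add 11 hours and 40 minutes leg 1 → 15:38 UTC.
Add 58 minutes layover in Riyadh → 16:36 UTC.
Add 8 hours 20 minutes leg 2 → 00:56 UTC (Dec 29).
Add 4 hours 55 minutes layover in Warsaw → 05:51 UTC.
Add 2 hours and 40 minutes leg 3 → 08:31 UTC.
Eucla is UTC+8:45, so local arrival = 08:31 + 8:45 = 17:16 on Dec 29.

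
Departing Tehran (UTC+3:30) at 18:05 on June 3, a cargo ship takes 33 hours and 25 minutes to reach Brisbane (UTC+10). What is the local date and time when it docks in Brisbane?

Convert departure to UTC: 18:05 − 3:30 = 14:35 UTC on Jun 3.
Add 33 hours 25 minutes travel time → 00:00 UTC (Jun 5).
Brisbane is UTC+10:00, so local arrival = 00:00 + 10:00 = 10:00 on Jun 5.

10:00 on Jun 5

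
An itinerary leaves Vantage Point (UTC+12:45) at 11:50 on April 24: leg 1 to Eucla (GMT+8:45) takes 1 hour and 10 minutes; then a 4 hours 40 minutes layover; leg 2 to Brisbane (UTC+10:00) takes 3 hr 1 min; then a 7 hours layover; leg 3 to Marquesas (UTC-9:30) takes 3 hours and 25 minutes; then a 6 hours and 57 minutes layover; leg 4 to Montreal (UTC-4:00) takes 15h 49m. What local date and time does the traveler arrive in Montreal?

13:07 on April 25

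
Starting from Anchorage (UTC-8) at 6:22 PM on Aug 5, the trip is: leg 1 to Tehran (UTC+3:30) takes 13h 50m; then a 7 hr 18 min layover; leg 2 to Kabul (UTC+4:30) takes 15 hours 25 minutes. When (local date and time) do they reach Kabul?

7:25 PM on August 7

Convert departure to UTC: 6:22 PM + 8:00 = 2:22 AM UTC on Aug 6.
Add 13 hours and 50 minutes leg 1 → 4:12 PM UTC.
Add 7 hours and 18 minutes layover in Tehran → 11:30 PM UTC.
Add 15 hours 25 minutes leg 2 → 2:55 PM UTC (Aug 7).
Kabul is UTC+4:30, so local arrival = 2:55 PM + 4:30 = 7:25 PM on Aug 7.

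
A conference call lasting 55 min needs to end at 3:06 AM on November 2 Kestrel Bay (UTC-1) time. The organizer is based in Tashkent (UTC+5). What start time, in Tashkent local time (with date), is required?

8:11 AM on Nov 2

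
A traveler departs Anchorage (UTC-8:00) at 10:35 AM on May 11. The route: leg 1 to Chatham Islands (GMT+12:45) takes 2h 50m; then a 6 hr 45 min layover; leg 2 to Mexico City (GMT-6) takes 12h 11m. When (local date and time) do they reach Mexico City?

10:21 AM on May 12

Convert departure to UTC: 10:35 AM + 8:00 = 6:35 PM UTC on May 11.
Add 2 hours 50 minutes leg 1 → 9:25 PM UTC.
Add 6 hours and 45 minutes layover in Chatham Islands → 4:10 AM UTC (May 12).
Add 12 hours and 11 minutes leg 2 → 4:21 PM UTC.
Mexico City is UTC−6:00, so local arrival = 4:21 PM − 6:00 = 10:21 AM on May 12.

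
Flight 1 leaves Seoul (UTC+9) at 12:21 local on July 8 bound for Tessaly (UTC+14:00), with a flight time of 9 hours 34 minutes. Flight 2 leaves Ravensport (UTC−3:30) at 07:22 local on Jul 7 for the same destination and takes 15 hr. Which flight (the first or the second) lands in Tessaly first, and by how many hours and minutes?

the second, by 11 hours 3 minutes

Flight 1 in UTC: 12:21 − 9:00 = 03:21 on Jul 8.
+9 hours and 34 minutes → arrive 12:55 UTC on Jul 8.
Flight 2 in UTC: 07:22 + 3:30 = 10:52 on Jul 7.
+15 hours → arrive 01:52 UTC on Jul 8.
Flight 2 lands earlier by 11 hours 3 minutes.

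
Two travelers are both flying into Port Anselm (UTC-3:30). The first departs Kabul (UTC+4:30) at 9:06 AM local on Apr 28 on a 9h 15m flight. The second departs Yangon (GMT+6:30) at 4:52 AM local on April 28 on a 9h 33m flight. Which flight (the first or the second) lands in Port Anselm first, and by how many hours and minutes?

the second, by 5 hours 56 minutes

Flight 1 in UTC: 9:06 AM − 4:30 = 4:36 AM on Apr 28.
+9 hours 15 minutes → arrive 1:51 PM UTC on Apr 28.
Flight 2 in UTC: 4:52 AM − 6:30 = 10:22 PM on Apr 27.
+9 hours 33 minutes → arrive 7:55 AM UTC on Apr 28.
Flight 2 lands earlier by 5 hours 56 minutes.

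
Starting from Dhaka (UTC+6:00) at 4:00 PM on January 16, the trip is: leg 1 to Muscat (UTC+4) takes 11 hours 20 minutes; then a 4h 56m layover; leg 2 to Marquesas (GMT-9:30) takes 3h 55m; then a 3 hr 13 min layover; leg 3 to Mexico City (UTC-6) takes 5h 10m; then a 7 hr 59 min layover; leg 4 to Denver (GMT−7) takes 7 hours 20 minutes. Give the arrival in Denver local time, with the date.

Convert departure to UTC: 4:00 PM − 6:00 = 10:00 AM UTC on Jan 16.
Add 11 hours and 20 minutes leg 1 → 9:20 PM UTC.
Add 4 hours and 56 minutes layover in Muscat → 2:16 AM UTC (Jan 17).
Add 3 hours and 55 minutes leg 2 → 6:11 AM UTC.
Add 3 hours and 13 minutes layover in Marquesas → 9:24 AM UTC.
Add 5 hours 10 minutes leg 3 → 2:34 PM UTC.
Add 7 hours and 59 minutes layover in Mexico City → 10:33 PM UTC.
Add 7 hours and 20 minutes leg 4 → 5:53 AM UTC (Jan 18).
Denver is UTC−7:00, so local arrival = 5:53 AM − 7:00 = 10:53 PM on Jan 17.

10:53 PM on January 17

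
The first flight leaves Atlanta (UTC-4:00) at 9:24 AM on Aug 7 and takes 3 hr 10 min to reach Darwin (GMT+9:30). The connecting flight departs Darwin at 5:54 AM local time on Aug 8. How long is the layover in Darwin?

Convert departure to UTC: 9:24 AM + 4:00 = 1:24 PM UTC on Aug 7.
Add 3 hours and 10 minutes flight time → 4:34 PM UTC.
Darwin is UTC+9:30, so local arrival = 4:34 PM + 9:30 = 2:04 AM on Aug 8.
Layover = 5:54 AM − 2:04 AM = 3 hours 50 minutes.

3 hours 50 minutes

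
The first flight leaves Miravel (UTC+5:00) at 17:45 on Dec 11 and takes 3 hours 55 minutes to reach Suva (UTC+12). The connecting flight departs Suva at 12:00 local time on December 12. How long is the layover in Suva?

Convert departure to UTC: 17:45 − 5:00 = 12:45 UTC on Dec 11.
Add 3 hours 55 minutes flight time → 16:40 UTC.
Suva is UTC+12:00, so local arrival = 16:40 + 12:00 = 04:40 on Dec 12.
Layover = 12:00 − 04:40 = 7 hours 20 minutes.

7 hours 20 minutes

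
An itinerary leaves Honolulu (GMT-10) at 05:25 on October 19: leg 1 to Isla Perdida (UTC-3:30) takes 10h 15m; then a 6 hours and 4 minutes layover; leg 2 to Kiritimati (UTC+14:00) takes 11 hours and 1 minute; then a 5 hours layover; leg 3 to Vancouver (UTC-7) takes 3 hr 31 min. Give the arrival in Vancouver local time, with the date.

Convert departure to UTC: 05:25 + 10:00 = 15:25 UTC on Oct 19.
Add 10 hours and 15 minutes leg 1 → 01:40 UTC (Oct 20).
Add 6 hours 4 minutes layover in Isla Perdida → 07:44 UTC.
Add 11 hours and 1 minute leg 2 → 18:45 UTC.
Add 5 hours layover in Kiritimati → 23:45 UTC.
Add 3 hours 31 minutes leg 3 → 03:16 UTC (Oct 21).
Vancouver is UTC−7:00, so local arrival = 03:16 − 7:00 = 20:16 on Oct 20.

20:16 on Oct 20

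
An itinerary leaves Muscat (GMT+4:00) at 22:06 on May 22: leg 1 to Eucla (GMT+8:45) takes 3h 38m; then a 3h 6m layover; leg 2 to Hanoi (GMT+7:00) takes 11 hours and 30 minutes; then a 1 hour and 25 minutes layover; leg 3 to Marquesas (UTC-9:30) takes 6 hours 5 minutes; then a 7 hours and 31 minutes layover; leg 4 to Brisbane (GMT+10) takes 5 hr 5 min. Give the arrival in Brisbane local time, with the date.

18:26 on May 24

Convert departure to UTC: 22:06 − 4:00 = 18:06 UTC on May 22.
Add 3 hours 38 minutes leg 1 → 21:44 UTC.
Add 3 hours 6 minutes layover in Eucla → 00:50 UTC (May 23).
Add 11 hours and 30 minutes leg 2 → 12:20 UTC.
Add 1 hour and 25 minutes layover in Hanoi → 13:45 UTC.
Add 6 hours and 5 minutes leg 3 → 19:50 UTC.
Add 7 hours and 31 minutes layover in Marquesas → 03:21 UTC (May 24).
Add 5 hours 5 minutes leg 4 → 08:26 UTC.
Brisbane is UTC+10:00, so local arrival = 08:26 + 10:00 = 18:26 on May 24.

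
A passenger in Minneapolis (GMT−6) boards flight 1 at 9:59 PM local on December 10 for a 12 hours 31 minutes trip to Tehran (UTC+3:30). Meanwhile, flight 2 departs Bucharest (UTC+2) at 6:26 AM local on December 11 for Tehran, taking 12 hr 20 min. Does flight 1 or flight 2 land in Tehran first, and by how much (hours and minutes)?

Flight 1 in UTC: 9:59 PM + 6:00 = 3:59 AM on Dec 11.
+12 hours 31 minutes → arrive 4:30 PM UTC on Dec 11.
Flight 2 in UTC: 6:26 AM − 2:00 = 4:26 AM on Dec 11.
+12 hours and 20 minutes → arrive 4:46 PM UTC on Dec 11.
Flight 1 lands earlier by 16 minutes.

the first, by 16 minutes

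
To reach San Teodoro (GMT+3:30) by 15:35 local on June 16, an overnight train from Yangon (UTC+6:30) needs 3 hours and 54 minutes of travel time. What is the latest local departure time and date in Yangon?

14:41 on June 16

Target arrival in UTC: 15:35 − 3:30 = 12:05 on Jun 16.
Subtract 3 hours 54 minutes → departure 08:11 UTC on Jun 16.
Yangon is UTC+6:30: 08:11 + 6:30 = 14:41 on Jun 16.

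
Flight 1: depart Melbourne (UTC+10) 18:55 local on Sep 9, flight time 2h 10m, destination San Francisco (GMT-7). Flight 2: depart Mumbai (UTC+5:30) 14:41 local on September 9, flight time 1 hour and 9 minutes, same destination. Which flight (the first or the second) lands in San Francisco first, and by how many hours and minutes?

Flight 1 in UTC: 18:55 − 10:00 = 08:55 on Sep 9.
+2 hours and 10 minutes → arrive 11:05 UTC on Sep 9.
Flight 2 in UTC: 14:41 − 5:30 = 09:11 on Sep 9.
+1 hour and 9 minutes → arrive 10:20 UTC on Sep 9.
Flight 2 lands earlier by 45 minutes.

the second, by 45 minutes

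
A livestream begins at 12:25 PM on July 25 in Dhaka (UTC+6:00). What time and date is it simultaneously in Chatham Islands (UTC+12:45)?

7:10 PM on Jul 25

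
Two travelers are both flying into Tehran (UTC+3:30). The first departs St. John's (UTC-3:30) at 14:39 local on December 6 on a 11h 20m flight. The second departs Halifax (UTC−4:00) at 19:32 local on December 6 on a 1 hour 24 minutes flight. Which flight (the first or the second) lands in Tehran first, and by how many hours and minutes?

the second, by 4 hours 33 minutes

Flight 1 in UTC: 14:39 + 3:30 = 18:09 on Dec 6.
+11 hours and 20 minutes → arrive 05:29 UTC on Dec 7.
Flight 2 in UTC: 19:32 + 4:00 = 23:32 on Dec 6.
+1 hour 24 minutes → arrive 00:56 UTC on Dec 7.
Flight 2 lands earlier by 4 hours 33 minutes.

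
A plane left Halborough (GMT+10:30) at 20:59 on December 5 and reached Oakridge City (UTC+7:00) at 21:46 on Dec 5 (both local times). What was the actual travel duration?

4 hours 17 minutes

Oakridge City is 3:30 behind Halborough.
Clock-face elapsed time (ignoring zones) is 47 minutes.
Actual elapsed = 47 minutes + 3:30 = 4 hours 17 minutes.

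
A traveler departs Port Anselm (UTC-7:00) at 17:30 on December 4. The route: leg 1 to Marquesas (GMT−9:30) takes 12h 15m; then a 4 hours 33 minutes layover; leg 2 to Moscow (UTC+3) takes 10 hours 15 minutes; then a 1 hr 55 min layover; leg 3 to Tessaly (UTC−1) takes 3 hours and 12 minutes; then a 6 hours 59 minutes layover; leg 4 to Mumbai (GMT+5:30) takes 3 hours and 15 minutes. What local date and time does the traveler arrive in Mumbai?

00:24 on December 7

Convert departure to UTC: 17:30 + 7:00 = 00:30 UTC on Dec 5.
Add 12 hours 15 minutes leg 1 → 12:45 UTC.
Add 4 hours and 33 minutes layover in Marquesas → 17:18 UTC.
Add 10 hours and 15 minutes leg 2 → 03:33 UTC (Dec 6).
Add 1 hour and 55 minutes layover in Moscow → 05:28 UTC.
Add 3 hours and 12 minutes leg 3 → 08:40 UTC.
Add 6 hours 59 minutes layover in Tessaly → 15:39 UTC.
Add 3 hours and 15 minutes leg 4 → 18:54 UTC.
Mumbai is UTC+5:30, so local arrival = 18:54 + 5:30 = 00:24 on Dec 7.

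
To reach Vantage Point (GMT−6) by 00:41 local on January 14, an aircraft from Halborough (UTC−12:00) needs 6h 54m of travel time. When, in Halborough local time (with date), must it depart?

11:47 on January 13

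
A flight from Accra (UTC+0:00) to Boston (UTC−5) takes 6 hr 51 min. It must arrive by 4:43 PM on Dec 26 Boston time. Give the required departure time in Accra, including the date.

2:52 PM on December 26

Target arrival in UTC: 4:43 PM + 5:00 = 9:43 PM on Dec 26.
Subtract 6 hours and 51 minutes → departure 2:52 PM UTC on Dec 26.
Accra is UTC+0, so departure is 2:52 PM on Dec 26.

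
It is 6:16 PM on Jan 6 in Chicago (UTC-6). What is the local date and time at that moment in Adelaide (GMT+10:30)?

In UTC: 6:16 PM + 6:00 = 12:16 AM on Jan 7.
Adelaide is UTC+10:30: 12:16 AM + 10:30 = 10:46 AM on Jan 7.

10:46 AM on Jan 7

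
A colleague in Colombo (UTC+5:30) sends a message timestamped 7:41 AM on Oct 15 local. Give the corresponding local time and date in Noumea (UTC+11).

In UTC: 7:41 AM − 5:30 = 2:11 AM on Oct 15.
Noumea is UTC+11:00: 2:11 AM + 11:00 = 1:11 PM on Oct 15.

1:11 PM on October 15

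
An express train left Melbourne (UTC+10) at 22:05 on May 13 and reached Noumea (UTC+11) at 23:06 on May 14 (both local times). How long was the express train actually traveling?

24 hours 1 minute

Departure in UTC: 22:05 − 10:00 = 12:05 on May 13.
Arrival in UTC: 23:06 − 11:00 = 12:06 on May 14.
Elapsed = 12:06 − 12:05 (+1 day) = 24 hours 1 minute.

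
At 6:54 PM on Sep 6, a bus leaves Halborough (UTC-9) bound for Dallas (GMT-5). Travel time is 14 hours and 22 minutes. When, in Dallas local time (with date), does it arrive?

Convert departure to UTC: 6:54 PM + 9:00 = 3:54 AM UTC on Sep 7.
Add 14 hours and 22 minutes travel time → 6:16 PM UTC.
Dallas is UTC−5:00, so local arrival = 6:16 PM − 5:00 = 1:16 PM on Sep 7.

1:16 PM on September 7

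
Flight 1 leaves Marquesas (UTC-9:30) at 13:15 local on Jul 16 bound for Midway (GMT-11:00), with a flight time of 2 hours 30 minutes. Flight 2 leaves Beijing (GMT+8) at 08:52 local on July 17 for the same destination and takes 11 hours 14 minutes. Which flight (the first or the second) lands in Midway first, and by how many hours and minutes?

Flight 1 in UTC: 13:15 + 9:30 = 22:45 on Jul 16.
+2 hours 30 minutes → arrive 01:15 UTC on Jul 17.
Flight 2 in UTC: 08:52 − 8:00 = 00:52 on Jul 17.
+11 hours 14 minutes → arrive 12:06 UTC on Jul 17.
Flight 1 lands earlier by 10 hours 51 minutes.

the first, by 10 hours 51 minutes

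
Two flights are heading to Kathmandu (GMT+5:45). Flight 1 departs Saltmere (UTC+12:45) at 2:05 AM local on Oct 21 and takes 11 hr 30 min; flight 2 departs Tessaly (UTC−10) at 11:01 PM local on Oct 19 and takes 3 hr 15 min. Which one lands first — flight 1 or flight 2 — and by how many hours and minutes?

the second, by 12 hours 34 minutes

Flight 1 in UTC: 2:05 AM − 12:45 = 1:20 PM on Oct 20.
+11 hours 30 minutes → arrive 12:50 AM UTC on Oct 21.
Flight 2 in UTC: 11:01 PM + 10:00 = 9:01 AM on Oct 20.
+3 hours and 15 minutes → arrive 12:16 PM UTC on Oct 20.
Flight 2 lands earlier by 12 hours 34 minutes.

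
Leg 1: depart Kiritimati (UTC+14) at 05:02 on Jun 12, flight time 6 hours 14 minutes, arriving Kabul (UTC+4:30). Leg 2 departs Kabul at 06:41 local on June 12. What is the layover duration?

Convert departure to UTC: 05:02 − 14:00 = 15:02 UTC on Jun 11.
Add 6 hours 14 minutes flight time → 21:16 UTC.
Kabul is UTC+4:30, so local arrival = 21:16 + 4:30 = 01:46 on Jun 12.
Layover = 06:41 − 01:46 = 4 hours 55 minutes.

4 hours 55 minutes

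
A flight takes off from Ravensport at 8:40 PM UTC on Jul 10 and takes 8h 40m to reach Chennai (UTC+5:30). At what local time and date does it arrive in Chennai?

10:50 AM on July 11

Departure is given in UTC: 8:40 PM on Jul 10.
Add 8 hours and 40 minutes → 5:20 AM UTC (Jul 11).
Chennai is UTC+5:30: 5:20 AM + 5:30 = 10:50 AM on Jul 11.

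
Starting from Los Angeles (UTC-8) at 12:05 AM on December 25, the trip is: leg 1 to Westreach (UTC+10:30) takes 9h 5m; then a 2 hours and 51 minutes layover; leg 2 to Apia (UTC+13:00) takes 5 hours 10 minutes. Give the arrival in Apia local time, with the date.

2:11 PM on Dec 26

Convert departure to UTC: 12:05 AM + 8:00 = 8:05 AM UTC on Dec 25.
Add 9 hours and 5 minutes leg 1 → 5:10 PM UTC.
Add 2 hours and 51 minutes layover in Westreach → 8:01 PM UTC.
Add 5 hours and 10 minutes leg 2 → 1:11 AM UTC (Dec 26).
Apia is UTC+13:00, so local arrival = 1:11 AM + 13:00 = 2:11 PM on Dec 26.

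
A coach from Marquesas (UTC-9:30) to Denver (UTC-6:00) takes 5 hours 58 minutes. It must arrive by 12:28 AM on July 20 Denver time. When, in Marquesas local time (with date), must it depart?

3:00 PM on July 19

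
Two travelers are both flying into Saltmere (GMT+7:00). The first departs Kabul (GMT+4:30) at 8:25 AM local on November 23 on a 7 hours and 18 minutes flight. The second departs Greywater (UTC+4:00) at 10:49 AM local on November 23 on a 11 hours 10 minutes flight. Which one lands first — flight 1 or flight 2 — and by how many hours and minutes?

Flight 1 in UTC: 8:25 AM − 4:30 = 3:55 AM on Nov 23.
+7 hours 18 minutes → arrive 11:13 AM UTC on Nov 23.
Flight 2 in UTC: 10:49 AM − 4:00 = 6:49 AM on Nov 23.
+11 hours 10 minutes → arrive 5:59 PM UTC on Nov 23.
Flight 1 lands earlier by 6 hours 46 minutes.

the first, by 6 hours 46 minutes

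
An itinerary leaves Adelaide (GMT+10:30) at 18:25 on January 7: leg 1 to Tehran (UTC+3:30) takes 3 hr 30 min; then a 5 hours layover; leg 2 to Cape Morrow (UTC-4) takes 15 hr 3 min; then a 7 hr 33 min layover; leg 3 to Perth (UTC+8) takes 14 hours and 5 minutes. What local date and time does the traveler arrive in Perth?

13:06 on Jan 9

Convert departure to UTC: 18:25 − 10:30 = 07:55 UTC on Jan 7.
Add 3 hours 30 minutes leg 1 → 11:25 UTC.
Add 5 hours layover in Tehran → 16:25 UTC.
Add 15 hours and 3 minutes leg 2 → 07:28 UTC (Jan 8).
Add 7 hours and 33 minutes layover in Cape Morrow → 15:01 UTC.
Add 14 hours 5 minutes leg 3 → 05:06 UTC (Jan 9).
Perth is UTC+8:00, so local arrival = 05:06 + 8:00 = 13:06 on Jan 9.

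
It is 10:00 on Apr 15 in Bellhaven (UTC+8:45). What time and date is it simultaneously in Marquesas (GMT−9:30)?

15:45 on April 14

Marquesas is 18:15 behind Bellhaven.
Shift by the zone difference: 10:00 − 18:15 = 15:45 on Apr 14 in Marquesas.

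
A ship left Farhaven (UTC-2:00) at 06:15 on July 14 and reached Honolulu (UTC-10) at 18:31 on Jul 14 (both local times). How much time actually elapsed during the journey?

Departure in UTC: 06:15 + 2:00 = 08:15 on Jul 14.
Arrival in UTC: 18:31 + 10:00 = 04:31 on Jul 15.
Elapsed = 04:31 − 08:15 (+1 day) = 20 hours 16 minutes.

20 hours 16 minutes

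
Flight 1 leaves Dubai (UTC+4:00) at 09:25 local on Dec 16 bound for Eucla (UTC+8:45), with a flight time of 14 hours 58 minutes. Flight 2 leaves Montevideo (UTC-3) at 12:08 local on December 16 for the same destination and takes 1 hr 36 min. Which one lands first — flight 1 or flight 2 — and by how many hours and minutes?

the second, by 3 hours 39 minutes

Flight 1 in UTC: 09:25 − 4:00 = 05:25 on Dec 16.
+14 hours and 58 minutes → arrive 20:23 UTC on Dec 16.
Flight 2 in UTC: 12:08 + 3:00 = 15:08 on Dec 16.
+1 hour 36 minutes → arrive 16:44 UTC on Dec 16.
Flight 2 lands earlier by 3 hours 39 minutes.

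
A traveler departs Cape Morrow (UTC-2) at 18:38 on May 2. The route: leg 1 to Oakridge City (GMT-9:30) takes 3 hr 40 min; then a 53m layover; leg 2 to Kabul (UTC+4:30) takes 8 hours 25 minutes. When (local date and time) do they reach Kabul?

Convert departure to UTC: 18:38 + 2:00 = 20:38 UTC on May 2.
Add 3 hours 40 minutes leg 1 → 00:18 UTC (May 3).
Add 53 minutes layover in Oakridge City → 01:11 UTC.
Add 8 hours 25 minutes leg 2 → 09:36 UTC.
Kabul is UTC+4:30, so local arrival = 09:36 + 4:30 = 14:06 on May 3.

14:06 on May 3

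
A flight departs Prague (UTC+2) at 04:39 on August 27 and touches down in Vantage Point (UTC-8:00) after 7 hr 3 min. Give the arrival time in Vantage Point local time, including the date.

01:42 on August 27

Convert departure to UTC: 04:39 − 2:00 = 02:39 UTC on Aug 27.
Add 7 hours and 3 minutes travel time → 09:42 UTC.
Vantage Point is UTC−8:00, so local arrival = 09:42 − 8:00 = 01:42 on Aug 27.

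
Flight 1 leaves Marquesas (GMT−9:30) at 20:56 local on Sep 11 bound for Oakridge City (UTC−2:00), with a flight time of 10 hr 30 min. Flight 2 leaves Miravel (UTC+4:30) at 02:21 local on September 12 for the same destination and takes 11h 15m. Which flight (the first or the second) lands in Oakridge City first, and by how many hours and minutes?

Flight 1 in UTC: 20:56 + 9:30 = 06:26 on Sep 12.
+10 hours 30 minutes → arrive 16:56 UTC on Sep 12.
Flight 2 in UTC: 02:21 − 4:30 = 21:51 on Sep 11.
+11 hours 15 minutes → arrive 09:06 UTC on Sep 12.
Flight 2 lands earlier by 7 hours 50 minutes.

the second, by 7 hours 50 minutes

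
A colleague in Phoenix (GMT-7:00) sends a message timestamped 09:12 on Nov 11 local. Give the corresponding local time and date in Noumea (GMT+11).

03:12 on Nov 12

In UTC: 09:12 + 7:00 = 16:12 on Nov 11.
Noumea is UTC+11:00: 16:12 + 11:00 = 03:12 on Nov 12.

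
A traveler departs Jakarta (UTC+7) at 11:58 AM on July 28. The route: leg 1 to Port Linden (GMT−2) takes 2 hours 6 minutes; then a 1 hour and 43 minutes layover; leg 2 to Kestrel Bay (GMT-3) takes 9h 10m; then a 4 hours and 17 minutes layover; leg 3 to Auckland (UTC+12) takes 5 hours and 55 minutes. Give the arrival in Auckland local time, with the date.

Convert departure to UTC: 11:58 AM − 7:00 = 4:58 AM UTC on Jul 28.
Add 2 hours and 6 minutes leg 1 → 7:04 AM UTC.
Add 1 hour and 43 minutes layover in Port Linden → 8:47 AM UTC.
Add 9 hours 10 minutes leg 2 → 5:57 PM UTC.
Add 4 hours 17 minutes layover in Kestrel Bay → 10:14 PM UTC.
Add 5 hours 55 minutes leg 3 → 4:09 AM UTC (Jul 29).
Auckland is UTC+12:00, so local arrival = 4:09 AM + 12:00 = 4:09 PM on Jul 29.

4:09 PM on July 29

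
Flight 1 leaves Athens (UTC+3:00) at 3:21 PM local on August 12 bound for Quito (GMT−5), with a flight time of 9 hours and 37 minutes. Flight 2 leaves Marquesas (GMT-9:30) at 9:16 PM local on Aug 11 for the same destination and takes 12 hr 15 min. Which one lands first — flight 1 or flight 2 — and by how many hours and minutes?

Flight 1 in UTC: 3:21 PM − 3:00 = 12:21 PM on Aug 12.
+9 hours 37 minutes → arrive 9:58 PM UTC on Aug 12.
Flight 2 in UTC: 9:16 PM + 9:30 = 6:46 AM on Aug 12.
+12 hours 15 minutes → arrive 7:01 PM UTC on Aug 12.
Flight 2 lands earlier by 2 hours 57 minutes.

the second, by 2 hours 57 minutes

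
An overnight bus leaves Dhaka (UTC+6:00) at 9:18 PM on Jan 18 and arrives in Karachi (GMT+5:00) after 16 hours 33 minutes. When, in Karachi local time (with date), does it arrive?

12:51 PM on January 19

Convert departure to UTC: 9:18 PM − 6:00 = 3:18 PM UTC on Jan 18.
Add 16 hours 33 minutes travel time → 7:51 AM UTC (Jan 19).
Karachi is UTC+5:00, so local arrival = 7:51 AM + 5:00 = 12:51 PM on Jan 19.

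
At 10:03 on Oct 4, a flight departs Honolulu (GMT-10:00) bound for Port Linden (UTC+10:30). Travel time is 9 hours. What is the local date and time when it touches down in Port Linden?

Convert departure to UTC: 10:03 + 10:00 = 20:03 UTC on Oct 4.
Add 9 hours travel time → 05:03 UTC (Oct 5).
Port Linden is UTC+10:30, so local arrival = 05:03 + 10:30 = 15:33 on Oct 5.

15:33 on Oct 5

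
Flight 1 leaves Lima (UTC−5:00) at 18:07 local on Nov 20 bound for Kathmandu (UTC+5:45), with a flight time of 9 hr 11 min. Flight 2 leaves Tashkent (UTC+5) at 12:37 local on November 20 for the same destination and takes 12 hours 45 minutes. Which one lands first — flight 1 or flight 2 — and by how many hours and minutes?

Flight 1 in UTC: 18:07 + 5:00 = 23:07 on Nov 20.
+9 hours 11 minutes → arrive 08:18 UTC on Nov 21.
Flight 2 in UTC: 12:37 − 5:00 = 07:37 on Nov 20.
+12 hours and 45 minutes → arrive 20:22 UTC on Nov 20.
Flight 2 lands earlier by 11 hours 56 minutes.

the second, by 11 hours 56 minutes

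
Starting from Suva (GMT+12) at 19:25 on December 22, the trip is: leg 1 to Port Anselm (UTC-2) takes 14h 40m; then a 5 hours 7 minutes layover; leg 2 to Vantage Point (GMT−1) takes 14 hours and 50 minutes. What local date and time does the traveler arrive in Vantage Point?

17:02 on Dec 23

Convert departure to UTC: 19:25 − 12:00 = 07:25 UTC on Dec 22.
Add 14 hours and 40 minutes leg 1 → 22:05 UTC.
Add 5 hours 7 minutes layover in Port Anselm → 03:12 UTC (Dec 23).
Add 14 hours and 50 minutes leg 2 → 18:02 UTC.
Vantage Point is UTC−1:00, so local arrival = 18:02 − 1:00 = 17:02 on Dec 23.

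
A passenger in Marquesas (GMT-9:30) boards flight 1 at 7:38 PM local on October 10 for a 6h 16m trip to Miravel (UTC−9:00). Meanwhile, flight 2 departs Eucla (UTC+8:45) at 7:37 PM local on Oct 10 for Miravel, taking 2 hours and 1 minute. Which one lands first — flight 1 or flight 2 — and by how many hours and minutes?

Flight 1 in UTC: 7:38 PM + 9:30 = 5:08 AM on Oct 11.
+6 hours 16 minutes → arrive 11:24 AM UTC on Oct 11.
Flight 2 in UTC: 7:37 PM − 8:45 = 10:52 AM on Oct 10.
+2 hours and 1 minute → arrive 12:53 PM UTC on Oct 10.
Flight 2 lands earlier by 22 hours 31 minutes.

the second, by 22 hours 31 minutes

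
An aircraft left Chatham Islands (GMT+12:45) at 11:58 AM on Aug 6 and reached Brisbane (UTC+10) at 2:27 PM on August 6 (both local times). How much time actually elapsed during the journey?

Departure in UTC: 11:58 AM − 12:45 = 11:13 PM on Aug 5.
Arrival in UTC: 2:27 PM − 10:00 = 4:27 AM on Aug 6.
Elapsed = 4:27 AM − 11:13 PM (+1 day) = 5 hours 14 minutes.

5 hours 14 minutes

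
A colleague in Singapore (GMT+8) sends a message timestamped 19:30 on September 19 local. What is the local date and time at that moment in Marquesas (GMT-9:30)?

02:00 on September 19

In UTC: 19:30 − 8:00 = 11:30 on Sep 19.
Marquesas is UTC−9:30: 11:30 − 9:30 = 02:00 on Sep 19.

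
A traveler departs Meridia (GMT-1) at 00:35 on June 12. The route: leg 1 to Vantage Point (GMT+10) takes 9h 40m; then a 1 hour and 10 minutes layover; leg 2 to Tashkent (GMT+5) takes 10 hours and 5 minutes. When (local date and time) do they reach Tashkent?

03:30 on June 13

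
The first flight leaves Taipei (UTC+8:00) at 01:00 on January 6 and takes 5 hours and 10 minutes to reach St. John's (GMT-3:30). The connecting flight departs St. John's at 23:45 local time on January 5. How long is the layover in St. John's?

5 hours 5 minutes

Convert departure to UTC: 01:00 − 8:00 = 17:00 UTC on Jan 5.
Add 5 hours and 10 minutes flight time → 22:10 UTC.
St. John's is UTC−3:30, so local arrival = 22:10 − 3:30 = 18:40 on Jan 5.
Layover = 23:45 − 18:40 = 5 hours 5 minutes.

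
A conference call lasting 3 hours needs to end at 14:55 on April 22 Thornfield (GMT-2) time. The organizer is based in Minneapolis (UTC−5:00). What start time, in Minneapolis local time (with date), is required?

08:55 on April 22

Target end time in UTC: 14:55 + 2:00 = 16:55 on Apr 22.
Subtract 3 hours → start 13:55 UTC on Apr 22.
Minneapolis is UTC−5:00: 13:55 − 5:00 = 08:55 on Apr 22.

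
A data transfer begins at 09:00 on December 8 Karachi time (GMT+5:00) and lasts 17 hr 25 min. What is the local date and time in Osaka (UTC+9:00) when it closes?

06:25 on December 9

Convert start to UTC: 09:00 − 5:00 = 04:00 UTC on Dec 8.
Add 17 hours 25 minutes duration → 21:25 UTC.
Osaka is UTC+9:00, so local end time = 21:25 + 9:00 = 06:25 on Dec 9.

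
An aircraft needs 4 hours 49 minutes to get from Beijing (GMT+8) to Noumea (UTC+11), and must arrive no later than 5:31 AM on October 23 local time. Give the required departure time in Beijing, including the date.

9:42 PM on October 22

Target arrival in UTC: 5:31 AM − 11:00 = 6:31 PM on Oct 22.
Subtract 4 hours 49 minutes → departure 1:42 PM UTC on Oct 22.
Beijing is UTC+8:00: 1:42 PM + 8:00 = 9:42 PM on Oct 22.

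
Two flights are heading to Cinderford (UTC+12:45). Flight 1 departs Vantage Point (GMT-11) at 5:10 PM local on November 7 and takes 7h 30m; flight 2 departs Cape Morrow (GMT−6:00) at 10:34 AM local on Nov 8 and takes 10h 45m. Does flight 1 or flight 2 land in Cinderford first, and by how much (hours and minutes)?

Flight 1 in UTC: 5:10 PM + 11:00 = 4:10 AM on Nov 8.
+7 hours and 30 minutes → arrive 11:40 AM UTC on Nov 8.
Flight 2 in UTC: 10:34 AM + 6:00 = 4:34 PM on Nov 8.
+10 hours and 45 minutes → arrive 3:19 AM UTC on Nov 9.
Flight 1 lands earlier by 15 hours 39 minutes.

the first, by 15 hours 39 minutes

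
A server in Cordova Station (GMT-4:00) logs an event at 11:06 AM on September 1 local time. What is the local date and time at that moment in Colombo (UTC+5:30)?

In UTC: 11:06 AM + 4:00 = 3:06 PM on Sep 1.
Colombo is UTC+5:30: 3:06 PM + 5:30 = 8:36 PM on Sep 1.

8:36 PM on Sep 1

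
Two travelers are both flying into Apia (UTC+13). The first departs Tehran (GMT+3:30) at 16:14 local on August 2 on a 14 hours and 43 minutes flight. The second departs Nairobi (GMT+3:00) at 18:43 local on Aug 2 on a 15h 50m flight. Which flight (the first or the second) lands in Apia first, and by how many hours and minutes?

Flight 1 in UTC: 16:14 − 3:30 = 12:44 on Aug 2.
+14 hours and 43 minutes → arrive 03:27 UTC on Aug 3.
Flight 2 in UTC: 18:43 − 3:00 = 15:43 on Aug 2.
+15 hours 50 minutes → arrive 07:33 UTC on Aug 3.
Flight 1 lands earlier by 4 hours 6 minutes.

the first, by 4 hours 6 minutes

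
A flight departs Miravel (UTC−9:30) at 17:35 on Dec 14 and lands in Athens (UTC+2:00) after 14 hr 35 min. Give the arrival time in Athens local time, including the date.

Convert departure to UTC: 17:35 + 9:30 = 03:05 UTC on Dec 15.
Add 14 hours 35 minutes travel time → 17:40 UTC.
Athens is UTC+2:00, so local arrival = 17:40 + 2:00 = 19:40 on Dec 15.

19:40 on December 15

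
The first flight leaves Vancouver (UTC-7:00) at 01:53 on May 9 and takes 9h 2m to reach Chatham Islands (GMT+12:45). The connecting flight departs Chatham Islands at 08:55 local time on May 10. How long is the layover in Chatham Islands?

2 hours 15 minutes

Convert departure to UTC: 01:53 + 7:00 = 08:53 UTC on May 9.
Add 9 hours 2 minutes flight time → 17:55 UTC.
Chatham Islands is UTC+12:45, so local arrival = 17:55 + 12:45 = 06:40 on May 10.
Layover = 08:55 − 06:40 = 2 hours 15 minutes.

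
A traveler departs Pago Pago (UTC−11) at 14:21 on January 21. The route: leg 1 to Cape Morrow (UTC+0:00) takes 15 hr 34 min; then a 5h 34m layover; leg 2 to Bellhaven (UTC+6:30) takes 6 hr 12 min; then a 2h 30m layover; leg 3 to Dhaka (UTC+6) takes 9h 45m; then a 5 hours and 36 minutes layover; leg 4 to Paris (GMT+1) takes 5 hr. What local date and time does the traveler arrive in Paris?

Convert departure to UTC: 14:21 + 11:00 = 01:21 UTC on Jan 22.
Add 15 hours 34 minutes leg 1 → 16:55 UTC.
Add 5 hours and 34 minutes layover in Cape Morrow → 22:29 UTC.
Add 6 hours and 12 minutes leg 2 → 04:41 UTC (Jan 23).
Add 2 hours and 30 minutes layover in Bellhaven → 07:11 UTC.
Add 9 hours and 45 minutes leg 3 → 16:56 UTC.
Add 5 hours 36 minutes layover in Dhaka → 22:32 UTC.
Add 5 hours leg 4 → 03:32 UTC (Jan 24).
Paris is UTC+1:00, so local arrival = 03:32 + 1:00 = 04:32 on Jan 24.

04:32 on January 24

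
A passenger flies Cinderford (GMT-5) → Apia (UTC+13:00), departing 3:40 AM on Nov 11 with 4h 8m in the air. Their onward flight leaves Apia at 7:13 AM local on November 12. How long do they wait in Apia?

5 hours 25 minutes

Convert departure to UTC: 3:40 AM + 5:00 = 8:40 AM UTC on Nov 11.
Add 4 hours and 8 minutes flight time → 12:48 PM UTC.
Apia is UTC+13:00, so local arrival = 12:48 PM + 13:00 = 1:48 AM on Nov 12.
Layover = 7:13 AM − 1:48 AM = 5 hours 25 minutes.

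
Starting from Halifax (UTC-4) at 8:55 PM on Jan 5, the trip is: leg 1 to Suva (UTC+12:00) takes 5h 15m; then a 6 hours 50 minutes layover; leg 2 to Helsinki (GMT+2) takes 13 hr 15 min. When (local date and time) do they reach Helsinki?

4:15 AM on January 7

Convert departure to UTC: 8:55 PM + 4:00 = 12:55 AM UTC on Jan 6.
Add 5 hours and 15 minutes leg 1 → 6:10 AM UTC.
Add 6 hours 50 minutes layover in Suva → 1:00 PM UTC.
Add 13 hours 15 minutes leg 2 → 2:15 AM UTC (Jan 7).
Helsinki is UTC+2:00, so local arrival = 2:15 AM + 2:00 = 4:15 AM on Jan 7.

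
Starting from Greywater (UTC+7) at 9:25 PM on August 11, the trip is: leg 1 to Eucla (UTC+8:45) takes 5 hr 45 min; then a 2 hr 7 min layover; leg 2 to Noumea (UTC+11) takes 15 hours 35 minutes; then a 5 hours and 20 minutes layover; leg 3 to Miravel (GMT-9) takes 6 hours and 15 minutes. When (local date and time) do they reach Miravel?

4:27 PM on August 12

Convert departure to UTC: 9:25 PM − 7:00 = 2:25 PM UTC on Aug 11.
Add 5 hours 45 minutes leg 1 → 8:10 PM UTC.
Add 2 hours and 7 minutes layover in Eucla → 10:17 PM UTC.
Add 15 hours 35 minutes leg 2 → 1:52 PM UTC (Aug 12).
Add 5 hours and 20 minutes layover in Noumea → 7:12 PM UTC.
Add 6 hours and 15 minutes leg 3 → 1:27 AM UTC (Aug 13).
Miravel is UTC−9:00, so local arrival = 1:27 AM − 9:00 = 4:27 PM on Aug 12.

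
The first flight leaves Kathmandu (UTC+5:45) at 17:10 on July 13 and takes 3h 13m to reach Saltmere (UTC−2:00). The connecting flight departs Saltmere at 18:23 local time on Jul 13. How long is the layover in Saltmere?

5 hours 45 minutes

Convert departure to UTC: 17:10 − 5:45 = 11:25 UTC on Jul 13.
Add 3 hours and 13 minutes flight time → 14:38 UTC.
Saltmere is UTC−2:00, so local arrival = 14:38 − 2:00 = 12:38 on Jul 13.
Layover = 18:23 − 12:38 = 5 hours 45 minutes.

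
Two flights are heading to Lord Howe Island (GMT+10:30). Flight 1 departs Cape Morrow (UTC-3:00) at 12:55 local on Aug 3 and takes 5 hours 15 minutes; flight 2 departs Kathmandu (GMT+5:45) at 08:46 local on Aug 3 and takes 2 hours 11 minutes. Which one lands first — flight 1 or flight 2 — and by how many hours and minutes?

the second, by 15 hours 58 minutes

Flight 1 in UTC: 12:55 + 3:00 = 15:55 on Aug 3.
+5 hours and 15 minutes → arrive 21:10 UTC on Aug 3.
Flight 2 in UTC: 08:46 − 5:45 = 03:01 on Aug 3.
+2 hours 11 minutes → arrive 05:12 UTC on Aug 3.
Flight 2 lands earlier by 15 hours 58 minutes.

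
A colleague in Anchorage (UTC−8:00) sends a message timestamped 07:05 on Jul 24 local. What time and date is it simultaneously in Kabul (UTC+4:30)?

Kabul is 12:30 ahead of Anchorage.
Shift by the zone difference: 07:05 + 12:30 = 19:35 on Jul 24 in Kabul.

19:35 on July 24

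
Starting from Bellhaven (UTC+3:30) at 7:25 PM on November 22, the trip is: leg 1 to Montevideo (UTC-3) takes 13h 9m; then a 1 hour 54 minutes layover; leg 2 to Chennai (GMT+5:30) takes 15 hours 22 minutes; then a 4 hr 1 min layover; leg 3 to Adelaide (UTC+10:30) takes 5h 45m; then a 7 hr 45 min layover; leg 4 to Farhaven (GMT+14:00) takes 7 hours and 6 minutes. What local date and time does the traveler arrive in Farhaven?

12:57 PM on November 25

Convert departure to UTC: 7:25 PM − 3:30 = 3:55 PM UTC on Nov 22.
Add 13 hours and 9 minutes leg 1 → 5:04 AM UTC (Nov 23).
Add 1 hour 54 minutes layover in Montevideo → 6:58 AM UTC.
Add 15 hours and 22 minutes leg 2 → 10:20 PM UTC.
Add 4 hours and 1 minute layover in Chennai → 2:21 AM UTC (Nov 24).
Add 5 hours and 45 minutes leg 3 → 8:06 AM UTC.
Add 7 hours 45 minutes layover in Adelaide → 3:51 PM UTC.
Add 7 hours 6 minutes leg 4 → 10:57 PM UTC.
Farhaven is UTC+14:00, so local arrival = 10:57 PM + 14:00 = 12:57 PM on Nov 25.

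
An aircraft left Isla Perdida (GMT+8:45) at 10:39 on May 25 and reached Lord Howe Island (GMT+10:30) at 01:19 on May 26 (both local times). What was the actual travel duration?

12 hours 55 minutes

Departure in UTC: 10:39 − 8:45 = 01:54 on May 25.
Arrival in UTC: 01:19 − 10:30 = 14:49 on May 25.
Elapsed = 14:49 − 01:54 = 12 hours 55 minutes.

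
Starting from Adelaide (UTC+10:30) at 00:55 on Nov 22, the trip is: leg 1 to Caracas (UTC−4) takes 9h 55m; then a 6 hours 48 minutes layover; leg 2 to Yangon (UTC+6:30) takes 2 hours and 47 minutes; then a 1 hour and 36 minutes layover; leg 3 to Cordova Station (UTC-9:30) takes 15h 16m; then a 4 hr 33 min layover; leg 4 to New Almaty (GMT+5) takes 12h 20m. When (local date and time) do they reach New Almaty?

Convert departure to UTC: 00:55 − 10:30 = 14:25 UTC on Nov 21.
Add 9 hours and 55 minutes leg 1 → 00:20 UTC (Nov 22).
Add 6 hours and 48 minutes layover in Caracas → 07:08 UTC.
Add 2 hours and 47 minutes leg 2 → 09:55 UTC.
Add 1 hour and 36 minutes layover in Yangon → 11:31 UTC.
Add 15 hours and 16 minutes leg 3 → 02:47 UTC (Nov 23).
Add 4 hours 33 minutes layover in Cordova Station → 07:20 UTC.
Add 12 hours and 20 minutes leg 4 → 19:40 UTC.
New Almaty is UTC+5:00, so local arrival = 19:40 + 5:00 = 00:40 on Nov 24.

00:40 on Nov 24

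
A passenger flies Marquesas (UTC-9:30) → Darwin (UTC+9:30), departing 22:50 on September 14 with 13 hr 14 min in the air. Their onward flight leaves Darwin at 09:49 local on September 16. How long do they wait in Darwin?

Convert departure to UTC: 22:50 + 9:30 = 08:20 UTC on Sep 15.
Add 13 hours and 14 minutes flight time → 21:34 UTC.
Darwin is UTC+9:30, so local arrival = 21:34 + 9:30 = 07:04 on Sep 16.
Layover = 09:49 − 07:04 = 2 hours 45 minutes.

2 hours 45 minutes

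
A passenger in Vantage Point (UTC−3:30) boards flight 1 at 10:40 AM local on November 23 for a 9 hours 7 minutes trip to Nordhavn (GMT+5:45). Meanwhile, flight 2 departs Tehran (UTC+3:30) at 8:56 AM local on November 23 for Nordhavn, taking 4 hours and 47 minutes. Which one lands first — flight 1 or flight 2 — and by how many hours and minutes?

the second, by 13 hours 4 minutes

Flight 1 in UTC: 10:40 AM + 3:30 = 2:10 PM on Nov 23.
+9 hours and 7 minutes → arrive 11:17 PM UTC on Nov 23.
Flight 2 in UTC: 8:56 AM − 3:30 = 5:26 AM on Nov 23.
+4 hours 47 minutes → arrive 10:13 AM UTC on Nov 23.
Flight 2 lands earlier by 13 hours 4 minutes.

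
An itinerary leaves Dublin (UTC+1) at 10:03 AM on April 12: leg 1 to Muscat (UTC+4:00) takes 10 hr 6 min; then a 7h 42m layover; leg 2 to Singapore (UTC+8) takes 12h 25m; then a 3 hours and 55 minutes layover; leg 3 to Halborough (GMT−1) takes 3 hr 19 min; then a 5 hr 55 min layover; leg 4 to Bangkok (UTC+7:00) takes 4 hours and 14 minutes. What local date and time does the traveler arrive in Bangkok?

3:39 PM on April 14

Convert departure to UTC: 10:03 AM − 1:00 = 9:03 AM UTC on Apr 12.
Add 10 hours and 6 minutes leg 1 → 7:09 PM UTC.
Add 7 hours 42 minutes layover in Muscat → 2:51 AM UTC (Apr 13).
Add 12 hours and 25 minutes leg 2 → 3:16 PM UTC.
Add 3 hours 55 minutes layover in Singapore → 7:11 PM UTC.
Add 3 hours and 19 minutes leg 3 → 10:30 PM UTC.
Add 5 hours 55 minutes layover in Halborough → 4:25 AM UTC (Apr 14).
Add 4 hours 14 minutes leg 4 → 8:39 AM UTC.
Bangkok is UTC+7:00, so local arrival = 8:39 AM + 7:00 = 3:39 PM on Apr 14.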